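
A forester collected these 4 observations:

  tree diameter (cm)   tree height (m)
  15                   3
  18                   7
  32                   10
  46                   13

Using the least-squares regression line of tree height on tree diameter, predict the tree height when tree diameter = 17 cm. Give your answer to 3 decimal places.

5.191

n = 4, Σx = 111, Σy = 33, Σxy = 1089, Σx² = 3689
Sxx = Σx² − (Σx)²/n = 3689 − 3080.25 = 608.75
Sxy = Σxy − (Σx)(Σy)/n = 1089 − 915.75 = 173.25
b = Sxy/Sxx = 173.25/608.75 = 0.284600
a = ȳ − b·x̄ = 8.25 − 0.284600·27.75 = 0.352361
ŷ(17) = a + b·17 = 0.352361 + 0.284600·17 = 5.190554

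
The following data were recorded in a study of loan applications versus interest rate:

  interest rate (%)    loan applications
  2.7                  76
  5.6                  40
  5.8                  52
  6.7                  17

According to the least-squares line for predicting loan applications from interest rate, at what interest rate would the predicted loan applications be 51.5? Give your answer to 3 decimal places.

4.796

n = 4, Σx = 20.8, Σy = 185, Σxy = 844.7, Σx² = 117.18
Sxx = Σx² − (Σx)²/n = 117.18 − 108.16 = 9.02
Sxy = Σxy − (Σx)(Σy)/n = 844.7 − 962 = -117.3
b = Sxy/Sxx = -117.3/9.02 = -13.004435
a = ȳ − b·x̄ = 46.25 − (-13.004435)·5.2 = 113.873060
Set a + b·x = 51.5: x = (51.5 − 113.873060) / (-13.004435) = 4.796292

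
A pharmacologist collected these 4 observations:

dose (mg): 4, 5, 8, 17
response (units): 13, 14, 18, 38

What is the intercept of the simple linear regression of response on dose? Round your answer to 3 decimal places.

n = 4, Σx = 34, Σy = 83, Σxy = 912, Σx² = 394
Sxx = Σx² − (Σx)²/n = 394 − 289 = 105
Sxy = Σxy − (Σx)(Σy)/n = 912 − 705.5 = 206.5
b = Sxy/Sxx = 206.5/105 = 1.966667
a = ȳ − b·x̄ = 20.75 − 1.966667·8.5 = 4.033333

4.033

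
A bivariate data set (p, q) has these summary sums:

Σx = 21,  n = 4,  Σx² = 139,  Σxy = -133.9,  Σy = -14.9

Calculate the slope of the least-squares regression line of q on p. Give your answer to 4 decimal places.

-1.9365

Sxx = Σx² − (Σx)²/n = 139 − 110.25 = 28.75
Sxy = Σxy − (Σx)(Σy)/n = -133.9 − (-78.225) = -55.675
b = Sxy/Sxx = -55.675/28.75 = -1.936522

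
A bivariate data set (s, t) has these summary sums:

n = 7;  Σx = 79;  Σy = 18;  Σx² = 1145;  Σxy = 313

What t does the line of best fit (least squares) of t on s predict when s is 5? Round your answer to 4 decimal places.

Sxx = Σx² − (Σx)²/n = 1145 − 891.571429 = 253.428571
Sxy = Σxy − (Σx)(Σy)/n = 313 − 203.142857 = 109.857143
b = Sxy/Sxx = 109.857143/253.428571 = 0.433484
a = ȳ − b·x̄ = 2.571429 − 0.433484·11.285714 = -2.320744
ŷ(5) = a + b·5 = -2.320744 + 0.433484·5 = -0.153326

-0.1533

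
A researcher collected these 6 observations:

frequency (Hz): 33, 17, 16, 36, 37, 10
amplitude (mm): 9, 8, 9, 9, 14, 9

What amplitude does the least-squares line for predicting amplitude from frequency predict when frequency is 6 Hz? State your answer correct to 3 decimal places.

n = 6, Σx = 149, Σy = 58, Σxy = 1509, Σx² = 4399
Sxx = Σx² − (Σx)²/n = 4399 − 3700.166667 = 698.833333
Sxy = Σxy − (Σx)(Σy)/n = 1509 − 1440.333333 = 68.666667
b = Sxy/Sxx = 68.666667/698.833333 = 0.098259
a = ȳ − b·x̄ = 9.666667 − 0.098259·24.833333 = 7.226568
ŷ(6) = a + b·6 = 7.226568 + 0.098259·6 = 7.816122

7.816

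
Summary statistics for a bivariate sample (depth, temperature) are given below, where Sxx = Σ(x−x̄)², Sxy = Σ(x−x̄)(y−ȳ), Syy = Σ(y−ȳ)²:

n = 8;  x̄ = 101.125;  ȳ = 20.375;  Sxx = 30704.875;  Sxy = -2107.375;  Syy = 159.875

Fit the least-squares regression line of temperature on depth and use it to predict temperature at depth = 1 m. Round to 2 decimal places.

27.25

b = Sxy/Sxx = -2107.375/30704.875 = -0.068633
a = ȳ − b·x̄ = 20.375 − (-0.068633)·101.125 = 27.315536
ŷ(1) = a + b·1 = 27.315536 + (-0.068633)·1 = 27.246903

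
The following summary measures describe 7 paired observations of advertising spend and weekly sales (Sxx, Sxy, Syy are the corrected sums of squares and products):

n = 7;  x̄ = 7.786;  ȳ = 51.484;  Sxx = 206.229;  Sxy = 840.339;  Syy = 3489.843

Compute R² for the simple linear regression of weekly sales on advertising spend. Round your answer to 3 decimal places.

R² = Sxy²/(Sxx·Syy) = (840.339)²/(206.229·3489.843) = 0.981191

0.981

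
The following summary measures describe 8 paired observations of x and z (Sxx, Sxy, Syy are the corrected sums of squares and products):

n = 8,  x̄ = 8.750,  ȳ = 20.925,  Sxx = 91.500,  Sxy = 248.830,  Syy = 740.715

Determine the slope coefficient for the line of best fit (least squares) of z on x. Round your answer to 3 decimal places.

b = Sxy/Sxx = 248.83/91.5 = 2.719454

2.719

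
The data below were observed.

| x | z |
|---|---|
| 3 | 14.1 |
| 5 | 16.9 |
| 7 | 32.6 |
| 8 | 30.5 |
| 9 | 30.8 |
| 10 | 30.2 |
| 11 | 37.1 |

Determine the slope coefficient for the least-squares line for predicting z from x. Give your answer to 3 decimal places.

2.747

n = 7, Σx = 53, Σy = 192.2, Σxy = 1586.3, Σx² = 449
Sxx = Σx² − (Σx)²/n = 449 − 401.285714 = 47.714286
Sxy = Σxy − (Σx)(Σy)/n = 1586.3 − 1455.228571 = 131.071429
b = Sxy/Sxx = 131.071429/47.714286 = 2.747006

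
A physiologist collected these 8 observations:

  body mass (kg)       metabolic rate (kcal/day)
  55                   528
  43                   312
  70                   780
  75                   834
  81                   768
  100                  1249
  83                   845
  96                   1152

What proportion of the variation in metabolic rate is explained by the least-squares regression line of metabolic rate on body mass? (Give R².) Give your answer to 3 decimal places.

n = 8, Σx = 603, Σy = 6468, Σxy = 527441, Σx² = 48065, Σy² = 5871038
Sxx = Σx² − (Σx)²/n = 48065 − 45451.125 = 2613.875
Sxy = Σxy − (Σx)(Σy)/n = 527441 − 487525.5 = 39915.5
Syy = Σy² − (Σy)²/n = 5871038 − 5229378 = 641660
R² = Sxy²/(Sxx·Syy) = (39915.5)²/(2613.875·641660) = 0.949934

0.950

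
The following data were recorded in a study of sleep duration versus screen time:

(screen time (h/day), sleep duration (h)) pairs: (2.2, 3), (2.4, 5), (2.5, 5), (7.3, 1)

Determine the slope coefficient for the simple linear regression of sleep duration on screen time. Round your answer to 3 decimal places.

n = 4, Σx = 14.4, Σy = 14, Σxy = 38.4, Σx² = 70.14
Sxx = Σx² − (Σx)²/n = 70.14 − 51.84 = 18.3
Sxy = Σxy − (Σx)(Σy)/n = 38.4 − 50.4 = -12
b = Sxy/Sxx = -12/18.3 = -0.655738

-0.656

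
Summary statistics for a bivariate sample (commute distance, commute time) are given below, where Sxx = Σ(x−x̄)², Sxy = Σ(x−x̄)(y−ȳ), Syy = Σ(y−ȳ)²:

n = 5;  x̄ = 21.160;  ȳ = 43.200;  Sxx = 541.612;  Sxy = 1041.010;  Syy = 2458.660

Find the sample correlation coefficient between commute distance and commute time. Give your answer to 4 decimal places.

0.9021

r = Sxy/√(Sxx·Syy) = 1041.01/√(1331639.75992) = 1041.01/1153.966967 = 0.902114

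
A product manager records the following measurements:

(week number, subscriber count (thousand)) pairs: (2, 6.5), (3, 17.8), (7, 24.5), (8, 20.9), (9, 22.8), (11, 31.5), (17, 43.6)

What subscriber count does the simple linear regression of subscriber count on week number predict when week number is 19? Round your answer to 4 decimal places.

n = 7, Σx = 57, Σy = 167.6, Σxy = 1698, Σx² = 617
Sxx = Σx² − (Σx)²/n = 617 − 464.142857 = 152.857143
Sxy = Σxy − (Σx)(Σy)/n = 1698 − 1364.742857 = 333.257143
b = Sxy/Sxx = 333.257143/152.857143 = 2.180187
a = ȳ − b·x̄ = 23.942857 − 2.180187·8.142857 = 6.189907
ŷ(19) = a + b·19 = 6.189907 + 2.180187·19 = 47.613458

47.6135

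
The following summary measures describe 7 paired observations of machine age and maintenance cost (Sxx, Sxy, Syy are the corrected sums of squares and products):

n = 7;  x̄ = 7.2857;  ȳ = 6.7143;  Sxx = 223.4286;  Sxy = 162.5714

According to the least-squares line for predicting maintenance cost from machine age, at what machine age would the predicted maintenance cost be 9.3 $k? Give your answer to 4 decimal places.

10.8393

b = Sxy/Sxx = 162.5714/223.4286 = 0.727621
a = ȳ − b·x̄ = 6.7143 − 0.727621·7.2857 = 1.413070
Set a + b·x = 9.3: x = (9.3 − 1.413070) / 0.727621 = 10.839334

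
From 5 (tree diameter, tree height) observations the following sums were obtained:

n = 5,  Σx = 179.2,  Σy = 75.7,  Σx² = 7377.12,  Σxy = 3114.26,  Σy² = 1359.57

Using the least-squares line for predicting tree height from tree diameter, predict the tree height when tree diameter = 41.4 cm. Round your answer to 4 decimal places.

Sxx = Σx² − (Σx)²/n = 7377.12 − 6422.528 = 954.592
Sxy = Σxy − (Σx)(Σy)/n = 3114.26 − 2713.088 = 401.172
b = Sxy/Sxx = 401.172/954.592 = 0.420255
a = ȳ − b·x̄ = 15.14 − 0.420255·35.84 = 0.078063
ŷ(41.4) = a + b·41.4 = 0.078063 + 0.420255·41.4 = 17.476617

17.4766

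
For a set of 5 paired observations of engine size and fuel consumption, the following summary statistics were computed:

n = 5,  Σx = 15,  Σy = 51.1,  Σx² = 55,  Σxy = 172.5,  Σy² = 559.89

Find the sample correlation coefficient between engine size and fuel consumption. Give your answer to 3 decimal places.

Sxx = Σx² − (Σx)²/n = 55 − 45 = 10
Sxy = Σxy − (Σx)(Σy)/n = 172.5 − 153.3 = 19.2
Syy = Σy² − (Σy)²/n = 559.89 − 522.242 = 37.648
r = Sxy/√(Sxx·Syy) = 19.2/√(376.48) = 19.2/19.403093 = 0.989533

0.990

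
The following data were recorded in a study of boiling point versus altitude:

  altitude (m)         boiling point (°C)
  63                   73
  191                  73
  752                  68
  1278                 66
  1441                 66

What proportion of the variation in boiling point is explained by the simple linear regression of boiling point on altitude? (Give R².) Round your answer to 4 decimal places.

n = 5, Σx = 3725, Σy = 346, Σxy = 249132, Σx² = 4315719, Σy² = 23994
Sxx = Σx² − (Σx)²/n = 4315719 − 2775125 = 1540594
Sxy = Σxy − (Σx)(Σy)/n = 249132 − 257770 = -8638
Syy = Σy² − (Σy)²/n = 23994 − 23943.2 = 50.8
R² = Sxy²/(Sxx·Syy) = (-8638)²/(1540594·50.8) = 0.953399

0.9534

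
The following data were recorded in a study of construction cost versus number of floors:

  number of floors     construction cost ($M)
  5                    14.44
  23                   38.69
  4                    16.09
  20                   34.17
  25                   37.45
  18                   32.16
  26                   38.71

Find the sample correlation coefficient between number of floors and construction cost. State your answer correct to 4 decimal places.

0.9890

n = 7, Σx = 121, Σy = 211.71, Σxy = 4231.42, Σx² = 2595, Σy² = 7067.1389
Sxx = Σx² − (Σx)²/n = 2595 − 2091.571429 = 503.428571
Sxy = Σxy − (Σx)(Σy)/n = 4231.42 − 3659.558571 = 571.861429
Syy = Σy² − (Σy)²/n = 7067.1389 − 6403.017729 = 664.121171
r = Sxy/√(Sxx·Syy) = 571.861429/√(334337.572588) = 571.861429/578.219312 = 0.989004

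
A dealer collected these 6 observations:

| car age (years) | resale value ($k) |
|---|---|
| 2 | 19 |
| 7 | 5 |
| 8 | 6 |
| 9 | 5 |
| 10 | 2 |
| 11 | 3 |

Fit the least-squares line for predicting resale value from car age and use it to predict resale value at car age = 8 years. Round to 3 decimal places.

6.357

n = 6, Σx = 47, Σy = 40, Σxy = 219, Σx² = 419
Sxx = Σx² − (Σx)²/n = 419 − 368.166667 = 50.833333
Sxy = Σxy − (Σx)(Σy)/n = 219 − 313.333333 = -94.333333
b = Sxy/Sxx = -94.333333/50.833333 = -1.855738
a = ȳ − b·x̄ = 6.666667 − (-1.855738)·7.833333 = 21.203279
ŷ(8) = a + b·8 = 21.203279 + (-1.855738)·8 = 6.357377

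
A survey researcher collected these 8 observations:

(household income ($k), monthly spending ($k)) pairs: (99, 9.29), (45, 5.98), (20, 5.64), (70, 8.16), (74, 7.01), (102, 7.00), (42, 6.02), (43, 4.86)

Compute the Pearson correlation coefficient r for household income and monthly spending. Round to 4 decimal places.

n = 8, Σx = 495, Σy = 53.96, Σxy = 3567.37, Σx² = 36619, Σy² = 378.4598
Sxx = Σx² − (Σx)²/n = 36619 − 30628.125 = 5990.875
Sxy = Σxy − (Σx)(Σy)/n = 3567.37 − 3338.775 = 228.595
Syy = Σy² − (Σy)²/n = 378.4598 − 363.9602 = 14.4996
r = Sxy/√(Sxx·Syy) = 228.595/√(86865.29115) = 228.595/294.729183 = 0.775610

0.7756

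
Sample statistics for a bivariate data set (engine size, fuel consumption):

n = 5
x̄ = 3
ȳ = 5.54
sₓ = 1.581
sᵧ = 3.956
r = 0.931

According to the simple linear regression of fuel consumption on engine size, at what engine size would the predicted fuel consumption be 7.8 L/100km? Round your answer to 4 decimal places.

b = r · sᵧ/sₓ = 0.931 · 3.956/1.581 = 2.329561
a = ȳ − b·x̄ = 5.54 − 2.329561·3 = -1.448683
Set a + b·x = 7.8: x = (7.8 − (-1.448683)) / 2.329561 = 3.970140

3.9701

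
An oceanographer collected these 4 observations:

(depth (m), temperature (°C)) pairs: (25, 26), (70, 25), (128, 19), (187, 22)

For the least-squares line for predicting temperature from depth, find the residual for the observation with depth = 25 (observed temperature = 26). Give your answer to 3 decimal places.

0.475

n = 4, Σx = 410, Σy = 92, Σxy = 8946, Σx² = 56878
Sxx = Σx² − (Σx)²/n = 56878 − 42025 = 14853
Sxy = Σxy − (Σx)(Σy)/n = 8946 − 9430 = -484
b = Sxy/Sxx = -484/14853 = -0.032586
a = ȳ − b·x̄ = 23 − (-0.032586)·102.5 = 26.340066
ŷ(25) = 26.340066 + (-0.032586)·25 = 25.525416
residual = y − ŷ = 26 − 25.525416 = 0.474584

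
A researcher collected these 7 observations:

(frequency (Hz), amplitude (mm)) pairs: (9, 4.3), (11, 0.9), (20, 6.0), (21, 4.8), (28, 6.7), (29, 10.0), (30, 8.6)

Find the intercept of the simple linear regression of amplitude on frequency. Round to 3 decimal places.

-0.450

n = 7, Σx = 148, Σy = 41.3, Σxy = 1005, Σx² = 3568
Sxx = Σx² − (Σx)²/n = 3568 − 3129.142857 = 438.857143
Sxy = Σxy − (Σx)(Σy)/n = 1005 − 873.2 = 131.8
b = Sxy/Sxx = 131.8/438.857143 = 0.300326
a = ȳ − b·x̄ = 5.9 − 0.300326·21.142857 = -0.449740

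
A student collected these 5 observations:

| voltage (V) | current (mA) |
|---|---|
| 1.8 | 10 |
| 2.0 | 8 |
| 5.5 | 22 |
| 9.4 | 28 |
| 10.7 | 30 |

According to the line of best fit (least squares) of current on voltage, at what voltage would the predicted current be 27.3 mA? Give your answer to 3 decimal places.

n = 5, Σx = 29.4, Σy = 98, Σxy = 739.2, Σx² = 240.34
Sxx = Σx² − (Σx)²/n = 240.34 − 172.872 = 67.468
Sxy = Σxy − (Σx)(Σy)/n = 739.2 − 576.24 = 162.96
b = Sxy/Sxx = 162.96/67.468 = 2.415367
a = ȳ − b·x̄ = 19.6 − 2.415367·5.88 = 5.397640
Set a + b·x = 27.3: x = (27.3 − 5.397640) / 2.415367 = 9.067921

9.068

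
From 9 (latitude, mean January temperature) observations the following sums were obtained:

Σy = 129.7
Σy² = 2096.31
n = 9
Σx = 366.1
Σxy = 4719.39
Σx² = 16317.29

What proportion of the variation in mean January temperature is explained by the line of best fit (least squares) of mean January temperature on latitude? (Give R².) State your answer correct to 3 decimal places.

0.957

Sxx = Σx² − (Σx)²/n = 16317.29 − 14892.134444 = 1425.155556
Sxy = Σxy − (Σx)(Σy)/n = 4719.39 − 5275.907778 = -556.517778
Syy = Σy² − (Σy)²/n = 2096.31 − 1869.121111 = 227.188889
R² = Sxy²/(Sxx·Syy) = (-556.517778)²/(1425.155556·227.188889) = 0.956552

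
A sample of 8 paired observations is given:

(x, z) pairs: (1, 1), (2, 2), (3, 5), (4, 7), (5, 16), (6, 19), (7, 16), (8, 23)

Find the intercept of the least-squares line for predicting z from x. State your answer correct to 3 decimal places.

-3.607

n = 8, Σx = 36, Σy = 89, Σxy = 538, Σx² = 204
Sxx = Σx² − (Σx)²/n = 204 − 162 = 42
Sxy = Σxy − (Σx)(Σy)/n = 538 − 400.5 = 137.5
b = Sxy/Sxx = 137.5/42 = 3.273810
a = ȳ − b·x̄ = 11.125 − 3.273810·4.5 = -3.607143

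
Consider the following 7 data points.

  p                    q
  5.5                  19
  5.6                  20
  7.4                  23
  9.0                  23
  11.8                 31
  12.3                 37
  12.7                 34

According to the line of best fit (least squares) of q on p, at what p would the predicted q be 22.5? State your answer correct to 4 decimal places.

7.2681

n = 7, Σx = 64.3, Σy = 187, Σxy = 1846.4, Σx² = 649.19
Sxx = Σx² − (Σx)²/n = 649.19 − 590.641429 = 58.548571
Sxy = Σxy − (Σx)(Σy)/n = 1846.4 − 1717.728571 = 128.671429
b = Sxy/Sxx = 128.671429/58.548571 = 2.197687
a = ȳ − b·x̄ = 26.714286 − 2.197687·9.185714 = 6.526962
Set a + b·x = 22.5: x = (22.5 − 6.526962) / 2.197687 = 7.268114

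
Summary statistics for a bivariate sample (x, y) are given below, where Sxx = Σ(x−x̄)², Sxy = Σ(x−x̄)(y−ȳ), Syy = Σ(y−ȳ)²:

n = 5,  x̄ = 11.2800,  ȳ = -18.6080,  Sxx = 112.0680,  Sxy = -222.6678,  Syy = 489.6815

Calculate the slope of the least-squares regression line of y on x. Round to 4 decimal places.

-1.9869

b = Sxy/Sxx = -222.6678/112.068 = -1.986899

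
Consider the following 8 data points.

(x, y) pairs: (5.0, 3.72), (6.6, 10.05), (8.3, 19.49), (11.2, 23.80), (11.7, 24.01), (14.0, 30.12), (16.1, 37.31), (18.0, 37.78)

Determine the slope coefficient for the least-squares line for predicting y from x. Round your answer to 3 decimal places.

n = 8, Σx = 90.9, Σy = 186.28, Σxy = 2496.585, Σx² = 1178.99
Sxx = Σx² − (Σx)²/n = 1178.99 − 1032.85125 = 146.13875
Sxy = Σxy − (Σx)(Σy)/n = 2496.585 − 2116.6065 = 379.9785
b = Sxy/Sxx = 379.9785/146.13875 = 2.600121

2.600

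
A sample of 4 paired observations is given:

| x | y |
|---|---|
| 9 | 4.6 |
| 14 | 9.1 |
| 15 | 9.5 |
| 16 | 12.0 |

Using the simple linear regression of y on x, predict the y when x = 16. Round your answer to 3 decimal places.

11.222

n = 4, Σx = 54, Σy = 35.2, Σxy = 503.3, Σx² = 758
Sxx = Σx² − (Σx)²/n = 758 − 729 = 29
Sxy = Σxy − (Σx)(Σy)/n = 503.3 − 475.2 = 28.1
b = Sxy/Sxx = 28.1/29 = 0.968966
a = ȳ − b·x̄ = 8.8 − 0.968966·13.5 = -4.281034
ŷ(16) = a + b·16 = -4.281034 + 0.968966·16 = 11.222414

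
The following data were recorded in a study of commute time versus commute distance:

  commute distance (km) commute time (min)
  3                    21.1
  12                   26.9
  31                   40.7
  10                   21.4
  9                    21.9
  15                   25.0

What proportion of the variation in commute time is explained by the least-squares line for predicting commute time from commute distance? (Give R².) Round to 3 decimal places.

0.915

n = 6, Σx = 80, Σy = 157, Σxy = 2433.9, Σx² = 1520, Σy² = 4387.88
Sxx = Σx² − (Σx)²/n = 1520 − 1066.666667 = 453.333333
Sxy = Σxy − (Σx)(Σy)/n = 2433.9 − 2093.333333 = 340.566667
Syy = Σy² − (Σy)²/n = 4387.88 − 4108.166667 = 279.713333
R² = Sxy²/(Sxx·Syy) = (340.566667)²/(453.333333·279.713333) = 0.914689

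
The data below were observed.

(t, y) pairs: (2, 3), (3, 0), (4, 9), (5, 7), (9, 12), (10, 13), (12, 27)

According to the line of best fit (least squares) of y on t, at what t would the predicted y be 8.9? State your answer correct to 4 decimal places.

5.8178

n = 7, Σx = 45, Σy = 71, Σxy = 639, Σx² = 379
Sxx = Σx² − (Σx)²/n = 379 − 289.285714 = 89.714286
Sxy = Σxy − (Σx)(Σy)/n = 639 − 456.428571 = 182.571429
b = Sxy/Sxx = 182.571429/89.714286 = 2.035032
a = ȳ − b·x̄ = 10.142857 − 2.035032·6.428571 = -2.939490
Set a + b·x = 8.9: x = (8.9 − (-2.939490)) / 2.035032 = 5.817840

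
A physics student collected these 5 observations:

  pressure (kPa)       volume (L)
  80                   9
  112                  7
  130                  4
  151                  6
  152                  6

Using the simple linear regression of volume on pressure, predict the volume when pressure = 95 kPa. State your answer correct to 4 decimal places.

7.7079

n = 5, Σx = 625, Σy = 32, Σxy = 3842, Σx² = 81749
Sxx = Σx² − (Σx)²/n = 81749 − 78125 = 3624
Sxy = Σxy − (Σx)(Σy)/n = 3842 − 4000 = -158
b = Sxy/Sxx = -158/3624 = -0.043598
a = ȳ − b·x̄ = 6.4 − (-0.043598)·125 = 11.849779
ŷ(95) = a + b·95 = 11.849779 + (-0.043598)·95 = 7.707947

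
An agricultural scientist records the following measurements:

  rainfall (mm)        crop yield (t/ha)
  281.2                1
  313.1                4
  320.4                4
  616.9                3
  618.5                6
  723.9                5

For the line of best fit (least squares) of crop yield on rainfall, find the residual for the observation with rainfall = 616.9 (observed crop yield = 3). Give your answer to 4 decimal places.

-1.5432

n = 6, Σx = 2874, Σy = 23, Σxy = 11996.4, Σx² = 1566900.28
Sxx = Σx² − (Σx)²/n = 1566900.28 − 1376646 = 190254.28
Sxy = Σxy − (Σx)(Σy)/n = 11996.4 − 11017 = 979.4
b = Sxy/Sxx = 979.4/190254.28 = 0.005148
a = ȳ − b·x̄ = 3.833333 − 0.005148·479 = 1.367514
ŷ(616.9) = 1.367514 + 0.005148·616.9 = 4.543221
residual = y − ŷ = 3 − 4.543221 = -1.543221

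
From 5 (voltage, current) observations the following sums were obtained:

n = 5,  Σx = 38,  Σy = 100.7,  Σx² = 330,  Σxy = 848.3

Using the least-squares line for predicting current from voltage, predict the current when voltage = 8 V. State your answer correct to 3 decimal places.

20.946

Sxx = Σx² − (Σx)²/n = 330 − 288.8 = 41.2
Sxy = Σxy − (Σx)(Σy)/n = 848.3 − 765.32 = 82.98
b = Sxy/Sxx = 82.98/41.2 = 2.014078
a = ȳ − b·x̄ = 20.14 − 2.014078·7.6 = 4.833010
ŷ(8) = a + b·8 = 4.833010 + 2.014078·8 = 20.945631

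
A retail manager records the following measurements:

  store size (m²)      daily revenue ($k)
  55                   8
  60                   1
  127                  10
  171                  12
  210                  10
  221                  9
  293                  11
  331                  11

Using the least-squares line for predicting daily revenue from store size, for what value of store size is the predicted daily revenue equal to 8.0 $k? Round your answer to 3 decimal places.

n = 8, Σx = 1468, Σy = 72, Σxy = 14775, Σx² = 340346
Sxx = Σx² − (Σx)²/n = 340346 − 269378 = 70968
Sxy = Σxy − (Σx)(Σy)/n = 14775 − 13212 = 1563
b = Sxy/Sxx = 1563/70968 = 0.022024
a = ȳ − b·x̄ = 9 − 0.022024·183.5 = 4.958594
Set a + b·x = 8.0: x = (8.0 − 4.958594) / 0.022024 = 138.095010

138.095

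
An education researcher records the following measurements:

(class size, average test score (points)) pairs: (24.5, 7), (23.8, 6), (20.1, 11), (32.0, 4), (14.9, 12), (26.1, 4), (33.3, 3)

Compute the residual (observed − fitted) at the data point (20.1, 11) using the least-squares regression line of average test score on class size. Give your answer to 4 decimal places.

n = 7, Σx = 174.7, Σy = 47, Σxy = 1046.5, Σx² = 4606.81
Sxx = Σx² − (Σx)²/n = 4606.81 − 4360.012857 = 246.797143
Sxy = Σxy − (Σx)(Σy)/n = 1046.5 − 1172.985714 = -126.485714
b = Sxy/Sxx = -126.485714/246.797143 = -0.512509
a = ȳ − b·x̄ = 6.714286 − (-0.512509)·24.957143 = 19.505042
ŷ(20.1) = 19.505042 + (-0.512509)·20.1 = 9.203614
residual = y − ŷ = 11 − 9.203614 = 1.796386

1.7964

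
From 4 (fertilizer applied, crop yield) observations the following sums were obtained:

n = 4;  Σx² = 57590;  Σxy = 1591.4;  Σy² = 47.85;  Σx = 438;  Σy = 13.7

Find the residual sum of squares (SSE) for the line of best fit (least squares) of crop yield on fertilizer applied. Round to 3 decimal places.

0.063

Sxx = Σx² − (Σx)²/n = 57590 − 47961 = 9629
Sxy = Σxy − (Σx)(Σy)/n = 1591.4 − 1500.15 = 91.25
Syy = Σy² − (Σy)²/n = 47.85 − 46.9225 = 0.9275
b = Sxy/Sxx = 91.25/9629 = 0.009477
SSE = Syy − b·Sxy = 0.9275 − 0.009477·91.25 = 0.062762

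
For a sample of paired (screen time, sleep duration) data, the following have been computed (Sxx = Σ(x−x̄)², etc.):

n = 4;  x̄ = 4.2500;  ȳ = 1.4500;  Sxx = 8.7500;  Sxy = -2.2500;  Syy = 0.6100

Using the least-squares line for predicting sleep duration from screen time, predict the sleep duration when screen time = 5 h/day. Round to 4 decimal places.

1.2571

b = Sxy/Sxx = -2.25/8.75 = -0.257143
a = ȳ − b·x̄ = 1.45 − (-0.257143)·4.25 = 2.542857
ŷ(5) = a + b·5 = 2.542857 + (-0.257143)·5 = 1.257143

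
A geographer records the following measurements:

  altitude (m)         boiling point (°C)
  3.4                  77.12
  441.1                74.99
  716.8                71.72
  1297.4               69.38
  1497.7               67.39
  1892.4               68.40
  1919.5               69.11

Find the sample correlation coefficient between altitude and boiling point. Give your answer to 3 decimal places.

n = 7, Σx = 7768.3, Σy = 498.11, Σxy = 537789.613, Σx² = 11900393.07, Σy² = 35524.5015
Sxx = Σx² − (Σx)²/n = 11900393.07 − 8620926.412857 = 3279466.657143
Sxy = Σxy − (Σx)(Σy)/n = 537789.613 − 552781.130429 = -14991.517429
Syy = Σy² − (Σy)²/n = 35524.5015 − 35444.796014 = 79.705486
r = Sxy/√(Sxx·Syy) = -14991.517429/√(261391482.791376) = -14991.517429/16167.605970 = -0.927256

-0.927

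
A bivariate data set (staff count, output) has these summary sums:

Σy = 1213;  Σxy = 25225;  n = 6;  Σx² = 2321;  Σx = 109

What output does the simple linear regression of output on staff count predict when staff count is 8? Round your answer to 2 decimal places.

Sxx = Σx² − (Σx)²/n = 2321 − 1980.166667 = 340.833333
Sxy = Σxy − (Σx)(Σy)/n = 25225 − 22036.166667 = 3188.833333
b = Sxy/Sxx = 3188.833333/340.833333 = 9.355990
a = ȳ − b·x̄ = 202.166667 − 9.355990·18.166667 = 32.199511
ŷ(8) = a + b·8 = 32.199511 + 9.355990·8 = 107.047433

107.05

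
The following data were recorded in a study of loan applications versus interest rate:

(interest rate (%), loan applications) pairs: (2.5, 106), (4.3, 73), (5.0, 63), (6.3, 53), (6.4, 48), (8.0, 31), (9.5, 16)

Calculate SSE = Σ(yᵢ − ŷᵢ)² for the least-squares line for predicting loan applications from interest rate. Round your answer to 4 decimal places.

n = 7, Σx = 42, Σy = 390, Σxy = 1935, Σx² = 284.64, Σy² = 26864
Sxx = Σx² − (Σx)²/n = 284.64 − 252 = 32.64
Sxy = Σxy − (Σx)(Σy)/n = 1935 − 2340 = -405
Syy = Σy² − (Σy)²/n = 26864 − 21728.571429 = 5135.428571
b = Sxy/Sxx = -405/32.64 = -12.408088
SSE = Syy − b·Sxy = 5135.428571 − (-12.408088)·(-405) = 110.152836

110.1528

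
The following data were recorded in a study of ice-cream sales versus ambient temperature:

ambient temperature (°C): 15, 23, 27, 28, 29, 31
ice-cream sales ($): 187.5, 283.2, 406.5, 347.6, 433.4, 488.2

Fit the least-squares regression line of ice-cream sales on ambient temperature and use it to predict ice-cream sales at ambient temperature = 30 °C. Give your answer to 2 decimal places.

n = 6, Σx = 153, Σy = 2146.4, Σxy = 57737.2, Σx² = 4069
Sxx = Σx² − (Σx)²/n = 4069 − 3901.5 = 167.5
Sxy = Σxy − (Σx)(Σy)/n = 57737.2 − 54733.2 = 3004
b = Sxy/Sxx = 3004/167.5 = 17.934328
a = ȳ − b·x̄ = 357.733333 − 17.934328·25.5 = -99.592040
ŷ(30) = a + b·30 = -99.592040 + 17.934328·30 = 438.437811

438.44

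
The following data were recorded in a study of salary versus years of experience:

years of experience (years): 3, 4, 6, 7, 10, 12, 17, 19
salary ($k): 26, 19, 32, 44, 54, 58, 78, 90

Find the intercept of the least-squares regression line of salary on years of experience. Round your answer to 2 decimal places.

n = 8, Σx = 78, Σy = 401, Σxy = 4926, Σx² = 1004
Sxx = Σx² − (Σx)²/n = 1004 − 760.5 = 243.5
Sxy = Σxy − (Σx)(Σy)/n = 4926 − 3909.75 = 1016.25
b = Sxy/Sxx = 1016.25/243.5 = 4.173511
a = ȳ − b·x̄ = 50.125 − 4.173511·9.75 = 9.433265

9.43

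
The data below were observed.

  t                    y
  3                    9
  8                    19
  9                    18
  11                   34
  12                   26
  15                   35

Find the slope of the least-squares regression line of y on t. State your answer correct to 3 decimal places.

n = 6, Σx = 58, Σy = 141, Σxy = 1552, Σx² = 644
Sxx = Σx² − (Σx)²/n = 644 − 560.666667 = 83.333333
Sxy = Σxy − (Σx)(Σy)/n = 1552 − 1363 = 189
b = Sxy/Sxx = 189/83.333333 = 2.268

2.268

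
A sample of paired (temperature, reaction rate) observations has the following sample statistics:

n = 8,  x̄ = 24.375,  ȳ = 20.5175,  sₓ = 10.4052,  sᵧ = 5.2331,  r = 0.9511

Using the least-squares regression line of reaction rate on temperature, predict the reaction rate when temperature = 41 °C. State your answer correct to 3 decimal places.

28.470

b = r · sᵧ/sₓ = 0.9511 · 5.2331/10.4052 = 0.478338
a = ȳ − b·x̄ = 20.5175 − 0.478338·24.375 = 8.858014
ŷ(41) = a + b·41 = 8.858014 + 0.478338·41 = 28.469867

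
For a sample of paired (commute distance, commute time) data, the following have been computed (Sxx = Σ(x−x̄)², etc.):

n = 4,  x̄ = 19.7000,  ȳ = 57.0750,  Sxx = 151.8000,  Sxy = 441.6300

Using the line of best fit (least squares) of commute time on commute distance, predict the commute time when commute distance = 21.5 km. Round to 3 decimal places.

62.312

b = Sxy/Sxx = 441.63/151.8 = 2.909289
a = ȳ − b·x̄ = 57.075 − 2.909289·19.7 = -0.237984
ŷ(21.5) = a + b·21.5 = -0.237984 + 2.909289·21.5 = 62.311719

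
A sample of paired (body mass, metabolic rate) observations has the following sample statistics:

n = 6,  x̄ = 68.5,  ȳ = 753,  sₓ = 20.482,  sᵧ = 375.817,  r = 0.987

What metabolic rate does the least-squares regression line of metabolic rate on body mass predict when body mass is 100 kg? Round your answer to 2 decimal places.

1323.47

b = r · sᵧ/sₓ = 0.987 · 375.817/20.482 = 18.110115
a = ȳ − b·x̄ = 753 − 18.110115·68.5 = -487.542889
ŷ(100) = a + b·100 = -487.542889 + 18.110115·100 = 1323.468628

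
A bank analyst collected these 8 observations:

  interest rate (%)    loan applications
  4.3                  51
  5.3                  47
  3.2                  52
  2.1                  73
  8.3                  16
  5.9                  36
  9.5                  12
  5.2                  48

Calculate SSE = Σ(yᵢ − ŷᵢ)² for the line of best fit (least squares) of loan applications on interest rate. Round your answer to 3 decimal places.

n = 8, Σx = 43.8, Σy = 335, Σxy = 1496.9, Σx² = 282.22, Σy² = 16843
Sxx = Σx² − (Σx)²/n = 282.22 − 239.805 = 42.415
Sxy = Σxy − (Σx)(Σy)/n = 1496.9 − 1834.125 = -337.225
Syy = Σy² − (Σy)²/n = 16843 − 14028.125 = 2814.875
b = Sxy/Sxx = -337.225/42.415 = -7.950607
SSE = Syy − b·Sxy = 2814.875 − (-7.950607)·(-337.225) = 133.731522

133.732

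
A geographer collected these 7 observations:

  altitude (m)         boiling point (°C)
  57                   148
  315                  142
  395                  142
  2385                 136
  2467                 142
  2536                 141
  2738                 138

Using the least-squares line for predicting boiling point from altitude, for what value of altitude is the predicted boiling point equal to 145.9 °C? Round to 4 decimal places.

n = 7, Σx = 10893, Σy = 989, Σxy = 1519350, Σx² = 25960753
Sxx = Σx² − (Σx)²/n = 25960753 − 16951064.142857 = 9009688.857143
Sxy = Σxy − (Σx)(Σy)/n = 1519350 − 1539025.285714 = -19675.285714
b = Sxy/Sxx = -19675.285714/9009688.857143 = -0.002184
a = ȳ − b·x̄ = 141.285714 − (-0.002184)·1556.142857 = 144.684006
Set a + b·x = 145.9: x = (145.9 − 144.684006) / (-0.002184) = -556.826641

-556.8266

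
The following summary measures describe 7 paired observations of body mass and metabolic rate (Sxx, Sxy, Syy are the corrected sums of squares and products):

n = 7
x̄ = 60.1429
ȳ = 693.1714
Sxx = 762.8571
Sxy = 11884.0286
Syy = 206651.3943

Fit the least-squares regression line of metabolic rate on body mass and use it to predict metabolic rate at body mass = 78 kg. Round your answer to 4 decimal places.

971.3549

b = Sxy/Sxx = 11884.0286/762.8571 = 15.578316
a = ȳ − b·x̄ = 693.1714 − 15.578316·60.1429 = -243.753672
ŷ(78) = a + b·78 = -243.753672 + 15.578316·78 = 971.354938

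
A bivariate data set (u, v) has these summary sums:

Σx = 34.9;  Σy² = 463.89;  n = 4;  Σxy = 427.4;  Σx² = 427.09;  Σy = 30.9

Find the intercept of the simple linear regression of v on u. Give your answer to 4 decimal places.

-3.5060

Sxx = Σx² − (Σx)²/n = 427.09 − 304.5025 = 122.5875
Sxy = Σxy − (Σx)(Σy)/n = 427.4 − 269.6025 = 157.7975
b = Sxy/Sxx = 157.7975/122.5875 = 1.287223
a = ȳ − b·x̄ = 7.725 − 1.287223·8.725 = -3.506024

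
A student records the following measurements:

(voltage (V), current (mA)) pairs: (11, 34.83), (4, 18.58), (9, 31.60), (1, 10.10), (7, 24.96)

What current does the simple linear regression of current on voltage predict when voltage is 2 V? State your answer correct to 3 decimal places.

n = 5, Σx = 32, Σy = 120.07, Σxy = 926.67, Σx² = 268
Sxx = Σx² − (Σx)²/n = 268 − 204.8 = 63.2
Sxy = Σxy − (Σx)(Σy)/n = 926.67 − 768.448 = 158.222
b = Sxy/Sxx = 158.222/63.2 = 2.503513
a = ȳ − b·x̄ = 24.014 − 2.503513·6.4 = 7.991519
ŷ(2) = a + b·2 = 7.991519 + 2.503513·2 = 12.998544

12.999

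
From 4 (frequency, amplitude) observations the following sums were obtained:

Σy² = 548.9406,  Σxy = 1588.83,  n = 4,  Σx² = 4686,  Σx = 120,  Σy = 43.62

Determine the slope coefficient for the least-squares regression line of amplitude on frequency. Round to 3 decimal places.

0.258

Sxx = Σx² − (Σx)²/n = 4686 − 3600 = 1086
Sxy = Σxy − (Σx)(Σy)/n = 1588.83 − 1308.6 = 280.23
b = Sxy/Sxx = 280.23/1086 = 0.258039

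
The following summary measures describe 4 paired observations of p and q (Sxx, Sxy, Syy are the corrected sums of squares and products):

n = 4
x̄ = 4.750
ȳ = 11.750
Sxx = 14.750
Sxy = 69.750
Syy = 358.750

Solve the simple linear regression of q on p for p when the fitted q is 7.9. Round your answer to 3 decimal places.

b = Sxy/Sxx = 69.75/14.75 = 4.728814
a = ȳ − b·x̄ = 11.75 − 4.728814·4.75 = -10.711864
Set a + b·x = 7.9: x = (7.9 − (-10.711864)) / 4.728814 = 3.935842

3.936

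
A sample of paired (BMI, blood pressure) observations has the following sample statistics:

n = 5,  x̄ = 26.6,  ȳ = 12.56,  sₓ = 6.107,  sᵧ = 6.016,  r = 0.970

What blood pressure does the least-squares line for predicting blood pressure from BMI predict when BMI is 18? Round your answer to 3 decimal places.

4.342

b = r · sᵧ/sₓ = 0.97 · 6.016/6.107 = 0.955546
a = ȳ − b·x̄ = 12.56 − 0.955546·26.6 = -12.857526
ŷ(18) = a + b·18 = -12.857526 + 0.955546·18 = 4.342304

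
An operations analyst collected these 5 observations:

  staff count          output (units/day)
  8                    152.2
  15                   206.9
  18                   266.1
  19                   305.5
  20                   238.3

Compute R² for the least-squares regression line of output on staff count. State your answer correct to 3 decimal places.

0.748

n = 5, Σx = 80, Σy = 1169, Σxy = 19681.4, Σx² = 1374, Σy² = 286898.8
Sxx = Σx² − (Σx)²/n = 1374 − 1280 = 94
Sxy = Σxy − (Σx)(Σy)/n = 19681.4 − 18704 = 977.4
Syy = Σy² − (Σy)²/n = 286898.8 − 273312.2 = 13586.6
R² = Sxy²/(Sxx·Syy) = (977.4)²/(94·13586.6) = 0.748008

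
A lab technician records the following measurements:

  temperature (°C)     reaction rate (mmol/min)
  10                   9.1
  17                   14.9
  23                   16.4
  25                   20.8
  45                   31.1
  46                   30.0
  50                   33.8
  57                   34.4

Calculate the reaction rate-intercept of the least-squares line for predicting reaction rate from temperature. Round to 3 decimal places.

n = 8, Σx = 273, Σy = 190.5, Σxy = 7671.8, Σx² = 11433
Sxx = Σx² − (Σx)²/n = 11433 − 9316.125 = 2116.875
Sxy = Σxy − (Σx)(Σy)/n = 7671.8 − 6500.8125 = 1170.9875
b = Sxy/Sxx = 1170.9875/2116.875 = 0.553168
a = ȳ − b·x̄ = 23.8125 − 0.553168·34.125 = 4.935642

4.936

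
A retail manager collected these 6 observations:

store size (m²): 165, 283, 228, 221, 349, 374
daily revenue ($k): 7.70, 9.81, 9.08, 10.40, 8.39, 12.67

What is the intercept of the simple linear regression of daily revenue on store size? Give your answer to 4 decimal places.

6.2720

n = 6, Σx = 1620, Σy = 58.05, Σxy = 16082.06, Σx² = 469816
Sxx = Σx² − (Σx)²/n = 469816 − 437400 = 32416
Sxy = Σxy − (Σx)(Σy)/n = 16082.06 − 15673.5 = 408.56
b = Sxy/Sxx = 408.56/32416 = 0.012604
a = ȳ − b·x̄ = 9.675 − 0.012604·270 = 6.272014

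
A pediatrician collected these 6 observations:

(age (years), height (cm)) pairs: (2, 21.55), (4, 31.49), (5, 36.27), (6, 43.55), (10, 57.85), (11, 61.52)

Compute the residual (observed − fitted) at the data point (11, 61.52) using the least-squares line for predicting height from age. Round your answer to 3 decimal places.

-1.022

n = 6, Σx = 38, Σy = 252.23, Σxy = 1866.93, Σx² = 302
Sxx = Σx² − (Σx)²/n = 302 − 240.666667 = 61.333333
Sxy = Σxy − (Σx)(Σy)/n = 1866.93 − 1597.456667 = 269.473333
b = Sxy/Sxx = 269.473333/61.333333 = 4.393587
a = ȳ − b·x̄ = 42.038333 − 4.393587·6.333333 = 14.212283
ŷ(11) = 14.212283 + 4.393587·11 = 62.541739
residual = y − ŷ = 61.52 − 62.541739 = -1.021739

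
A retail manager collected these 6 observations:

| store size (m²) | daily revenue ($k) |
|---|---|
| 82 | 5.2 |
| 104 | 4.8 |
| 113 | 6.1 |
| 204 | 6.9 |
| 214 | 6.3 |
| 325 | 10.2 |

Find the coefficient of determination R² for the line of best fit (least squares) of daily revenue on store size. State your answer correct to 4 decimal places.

n = 6, Σx = 1042, Σy = 39.5, Σxy = 7685.7, Σx² = 223346, Σy² = 278.63
Sxx = Σx² − (Σx)²/n = 223346 − 180960.666667 = 42385.333333
Sxy = Σxy − (Σx)(Σy)/n = 7685.7 − 6859.833333 = 825.866667
Syy = Σy² − (Σy)²/n = 278.63 − 260.041667 = 18.588333
R² = Sxy²/(Sxx·Syy) = (825.866667)²/(42385.333333·18.588333) = 0.865693

0.8657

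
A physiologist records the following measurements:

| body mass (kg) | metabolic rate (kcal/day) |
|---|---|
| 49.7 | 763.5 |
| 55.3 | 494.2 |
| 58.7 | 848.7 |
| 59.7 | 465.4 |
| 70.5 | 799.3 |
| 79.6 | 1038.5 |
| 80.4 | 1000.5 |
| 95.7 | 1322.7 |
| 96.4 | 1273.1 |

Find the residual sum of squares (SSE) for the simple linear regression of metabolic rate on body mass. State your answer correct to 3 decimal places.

158782.323

n = 9, Σx = 646, Σy = 8005.9, Σxy = 611642.96, Σx² = 48759.98, Σy² = 7852736.63
Sxx = Σx² − (Σx)²/n = 48759.98 − 46368.444444 = 2391.535556
Sxy = Σxy − (Σx)(Σy)/n = 611642.96 − 574645.711111 = 36997.248889
Syy = Σy² − (Σy)²/n = 7852736.63 − 7121603.867778 = 731132.762222
b = Sxy/Sxx = 36997.248889/2391.535556 = 15.470081
SSE = Syy − b·Sxy = 731132.762222 − 15.470081·36997.248889 = 158782.323122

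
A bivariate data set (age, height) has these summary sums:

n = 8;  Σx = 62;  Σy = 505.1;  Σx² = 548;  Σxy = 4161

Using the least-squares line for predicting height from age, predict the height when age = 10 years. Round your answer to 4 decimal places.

71.3533

Sxx = Σx² − (Σx)²/n = 548 − 480.5 = 67.5
Sxy = Σxy − (Σx)(Σy)/n = 4161 − 3914.525 = 246.475
b = Sxy/Sxx = 246.475/67.5 = 3.651481
a = ȳ − b·x̄ = 63.1375 − 3.651481·7.75 = 34.838519
ŷ(10) = a + b·10 = 34.838519 + 3.651481·10 = 71.353333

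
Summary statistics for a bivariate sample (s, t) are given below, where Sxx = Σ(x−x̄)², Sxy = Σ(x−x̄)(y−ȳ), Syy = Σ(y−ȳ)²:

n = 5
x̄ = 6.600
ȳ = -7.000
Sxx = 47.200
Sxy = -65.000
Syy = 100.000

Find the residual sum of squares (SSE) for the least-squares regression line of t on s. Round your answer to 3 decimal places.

10.487

b = Sxy/Sxx = -65/47.2 = -1.377119
SSE = Syy − b·Sxy = 100 − (-1.377119)·(-65) = 10.487288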